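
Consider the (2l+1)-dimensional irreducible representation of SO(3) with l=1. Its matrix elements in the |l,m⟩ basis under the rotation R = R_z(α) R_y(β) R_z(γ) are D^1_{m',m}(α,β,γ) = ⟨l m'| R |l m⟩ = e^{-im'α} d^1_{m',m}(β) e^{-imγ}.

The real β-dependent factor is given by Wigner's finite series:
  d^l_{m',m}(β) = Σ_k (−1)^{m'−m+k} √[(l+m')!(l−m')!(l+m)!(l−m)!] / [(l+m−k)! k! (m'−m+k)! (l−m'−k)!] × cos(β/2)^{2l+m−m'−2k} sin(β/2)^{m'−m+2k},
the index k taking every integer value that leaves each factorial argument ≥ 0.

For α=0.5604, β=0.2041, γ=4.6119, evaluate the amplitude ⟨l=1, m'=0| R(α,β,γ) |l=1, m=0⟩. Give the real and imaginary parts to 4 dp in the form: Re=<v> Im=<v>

D^1_{0,0}(0.5604,0.2041,4.6119) = e^{-i·0·0.5604}·d^1_{0,0}(0.2041)·e^{-i·0·4.6119}. Compute d first:
c=cos(0.2041/2)=0.994797, s=sin(0.2041/2)=0.101873; N=√[1·1·1·1]=1.000000
k: max(0,(0)−(0))=0 … min(1+(0),1−(0))=1
  k=0: (−1)^0·1.0000/(1)·0.9948^2·0.1019^0 = +0.989622
  k=1: (−1)^1·1.0000/(1)·0.9948^0·0.1019^2 = -0.010378
d^1_{0,0}(0.2041) = +0.989622 -0.010378 = +0.979244
Phases: e^{-i·(0)·0.5604}=+1.000000+0.000000i, e^{-i·(0)·4.6119}=+1.000000+0.000000i ⇒ D=+0.979244+0.000000i

Re=0.9792 Im=0.0000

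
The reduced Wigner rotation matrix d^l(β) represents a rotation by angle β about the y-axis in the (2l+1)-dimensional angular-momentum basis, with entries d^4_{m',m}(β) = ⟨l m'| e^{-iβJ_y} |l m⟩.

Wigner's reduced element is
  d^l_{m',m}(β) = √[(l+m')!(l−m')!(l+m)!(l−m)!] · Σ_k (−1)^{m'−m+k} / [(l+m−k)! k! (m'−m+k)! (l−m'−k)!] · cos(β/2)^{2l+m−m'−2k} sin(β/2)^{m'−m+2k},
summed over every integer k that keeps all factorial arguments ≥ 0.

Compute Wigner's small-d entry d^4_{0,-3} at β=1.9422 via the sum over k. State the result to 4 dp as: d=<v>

d^4_{0,-3}(β=1.9422) via Wigner's sum:
With c≡cos(β/2)=0.564392 and s≡sin(β/2)=0.825507, N=[24·24·1·5040]^{1/2}=1703.830978
k: max(0,(-3)−(0))=0 … min(4+(-3),4−(0))=1
  k=0: (−1)^3·1703.8310/(144)·0.5644^5·0.8255^3 = -0.381180
  k=1: (−1)^4·1703.8310/(144)·0.5644^3·0.8255^5 = +0.815474
d^4_{0,-3}(1.9422) = -0.381180 +0.815474 = +0.434294

d=0.4343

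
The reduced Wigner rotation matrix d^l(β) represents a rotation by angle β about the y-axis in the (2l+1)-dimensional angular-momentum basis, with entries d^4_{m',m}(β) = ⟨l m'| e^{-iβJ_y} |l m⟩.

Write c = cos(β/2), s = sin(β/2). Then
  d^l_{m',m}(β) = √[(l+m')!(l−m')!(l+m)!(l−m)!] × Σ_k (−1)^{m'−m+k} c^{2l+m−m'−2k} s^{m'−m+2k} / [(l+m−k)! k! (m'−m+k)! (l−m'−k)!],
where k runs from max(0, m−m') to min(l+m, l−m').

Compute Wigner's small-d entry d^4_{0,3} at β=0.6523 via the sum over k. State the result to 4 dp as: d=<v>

d^4_{0,3}(β=0.6523) via Wigner's sum:
Half-angle: c=0.947283, s=0.320398. N=√(24·24·5040·1)=1703.830978
The bounds max(0,m−m')=3 and min(l+m,l−m')=4 give 2 terms
  k=3: (−1)^0·1703.8310/(144)·0.9473^5·0.3204^3 = +0.296848
  k=4: (−1)^1·1703.8310/(144)·0.9473^3·0.3204^5 = -0.033959
d^4_{0,3}(0.6523) = +0.296848 -0.033959 = +0.262889

d=0.2629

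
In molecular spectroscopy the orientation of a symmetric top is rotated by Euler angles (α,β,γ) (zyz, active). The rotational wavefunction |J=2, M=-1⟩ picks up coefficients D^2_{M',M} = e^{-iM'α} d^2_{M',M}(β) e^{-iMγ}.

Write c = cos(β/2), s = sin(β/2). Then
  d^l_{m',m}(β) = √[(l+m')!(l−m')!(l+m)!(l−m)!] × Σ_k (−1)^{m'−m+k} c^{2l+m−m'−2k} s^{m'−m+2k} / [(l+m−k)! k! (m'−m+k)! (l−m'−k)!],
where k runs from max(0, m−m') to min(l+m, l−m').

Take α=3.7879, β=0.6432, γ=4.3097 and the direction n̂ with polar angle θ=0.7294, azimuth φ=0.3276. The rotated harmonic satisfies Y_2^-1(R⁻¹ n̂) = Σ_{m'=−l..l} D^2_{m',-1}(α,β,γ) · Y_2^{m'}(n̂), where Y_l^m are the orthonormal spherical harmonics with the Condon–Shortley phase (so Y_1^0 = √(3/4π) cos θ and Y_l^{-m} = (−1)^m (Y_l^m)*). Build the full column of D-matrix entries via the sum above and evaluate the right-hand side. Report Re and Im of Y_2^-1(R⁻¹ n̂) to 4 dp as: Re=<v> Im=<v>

Need the full column D^2_{m',-1} for m'=−2..2 at α=3.7879, β=0.6432, γ=4.3097.
cos(β/2)=0.948731, sin(β/2)=0.316085
d^2_{-2,-1}: single k=1 term ⇒ +0.539837;  D = +0.419467-0.339811i
d^2_{-1,-1}: k∈[0..1] ⇒ +0.810163 -0.269783 = +0.540379;  D = -0.130348+0.524423i
d^2_{0,-1}: k∈[0..1] ⇒ -0.661163 +0.073389 = -0.587774;  D = +0.230345+0.540758i
d^2_{1,-1}: k∈[0..1] ⇒ +0.269783 -0.009982 = +0.259801;  D = +0.225228+0.129496i
d^2_{2,-1}: single k=0 term ⇒ -0.059922;  D = +0.059458-0.007441i
Y_2^{m'}(θ=0.7294,φ=0.3276) and Σ D·Y over m':
  (+0.4195-0.3398i)·(+0.1360-0.1045i)  (-0.1303+0.5244i)·(+0.3634-0.1235i)  (+0.2303+0.5408i)·(+0.2106+0.0000i)  (+0.2252+0.1295i)·(-0.3634-0.1235i)  (+0.0595-0.0074i)·(+0.1360+0.1045i)
Y_2^-1(R⁻¹ n̂) = +0.030445+0.160813i

Re=0.0304 Im=0.1608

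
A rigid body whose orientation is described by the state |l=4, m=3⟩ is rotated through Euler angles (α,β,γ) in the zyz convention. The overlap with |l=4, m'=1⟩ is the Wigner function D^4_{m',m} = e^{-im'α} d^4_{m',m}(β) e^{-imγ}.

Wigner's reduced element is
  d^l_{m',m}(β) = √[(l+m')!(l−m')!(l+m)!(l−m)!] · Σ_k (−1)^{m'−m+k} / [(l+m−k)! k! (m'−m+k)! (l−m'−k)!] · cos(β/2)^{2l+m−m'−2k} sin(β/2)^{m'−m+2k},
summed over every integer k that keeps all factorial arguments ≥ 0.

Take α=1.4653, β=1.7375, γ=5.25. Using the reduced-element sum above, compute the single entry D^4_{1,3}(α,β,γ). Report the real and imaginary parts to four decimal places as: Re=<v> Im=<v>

D^4_{1,3}(1.4653,1.7375,5.25) = e^{-i·1·1.4653}·d^4_{1,3}(1.7375)·e^{-i·3·5.25}. Compute d first:
With c≡cos(β/2)=0.645781 and s≡sin(β/2)=0.763522, N=[120·6·5040·1]^{1/2}=1904.940944
The bounds max(0,m−m')=2 and min(l+m,l−m')=3 give 2 terms
  k=2: (−1)^0·1904.9409/(240)·0.6458^6·0.7635^2 = +0.335604
  k=3: (−1)^1·1904.9409/(144)·0.6458^4·0.7635^4 = -0.781895
d^4_{1,3}(1.7375) = +0.335604 -0.781895 = -0.446291
Phases: e^{-i·(1)·1.4653}=+0.105301-0.994440i, e^{-i·(3)·5.25}=-0.999117+0.042024i ⇒ D=+0.028302-0.445392i

Re=0.0283 Im=-0.4454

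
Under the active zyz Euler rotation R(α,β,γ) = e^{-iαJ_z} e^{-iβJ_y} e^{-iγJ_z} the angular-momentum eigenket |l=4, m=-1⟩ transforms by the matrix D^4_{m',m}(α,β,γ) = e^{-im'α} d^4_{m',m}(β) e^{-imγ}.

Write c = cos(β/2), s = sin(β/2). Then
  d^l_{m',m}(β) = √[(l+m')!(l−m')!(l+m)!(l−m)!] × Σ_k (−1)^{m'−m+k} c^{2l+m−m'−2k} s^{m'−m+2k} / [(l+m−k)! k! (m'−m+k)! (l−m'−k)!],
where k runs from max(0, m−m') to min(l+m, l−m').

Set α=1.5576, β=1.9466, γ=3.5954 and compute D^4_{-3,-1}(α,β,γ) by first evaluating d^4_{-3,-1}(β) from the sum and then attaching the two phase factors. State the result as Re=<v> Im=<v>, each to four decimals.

Re=0.1799 Im=-0.4093

D^4_{-3,-1}(1.5576,1.9466,3.5954) = e^{-i·-3·1.5576}·d^4_{-3,-1}(1.9466)·e^{-i·-1·3.5954}. Compute d first:
With c≡cos(β/2)=0.562574 and s≡sin(β/2)=0.826747, N=[1·5040·6·120]^{1/2}=1904.940944
The bounds max(0,m−m')=2 and min(l+m,l−m')=3 give 2 terms
  k=2: (−1)^0·1904.9409/(240)·0.5626^6·0.8267^2 = +0.171987
  k=3: (−1)^1·1904.9409/(144)·0.5626^4·0.8267^4 = -0.619054
d^4_{-3,-1}(1.9466) = +0.171987 -0.619054 = -0.447067
D = (-0.039579-0.999216i)·(-0.447067)·(-0.898785-0.438391i) = +0.179933-0.409259i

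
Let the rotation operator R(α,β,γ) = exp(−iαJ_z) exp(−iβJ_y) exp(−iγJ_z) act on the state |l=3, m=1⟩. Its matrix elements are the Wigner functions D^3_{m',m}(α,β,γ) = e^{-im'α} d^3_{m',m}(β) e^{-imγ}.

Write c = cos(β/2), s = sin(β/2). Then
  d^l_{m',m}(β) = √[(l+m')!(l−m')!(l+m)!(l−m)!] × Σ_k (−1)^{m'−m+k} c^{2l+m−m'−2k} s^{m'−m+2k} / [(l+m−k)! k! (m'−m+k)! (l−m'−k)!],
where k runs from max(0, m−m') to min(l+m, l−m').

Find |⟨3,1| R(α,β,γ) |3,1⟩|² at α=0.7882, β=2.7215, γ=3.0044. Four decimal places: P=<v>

First d^3_{1,1}(β=2.7215), then the phase factors e^{-i(1)α} and e^{-i(1)γ}:
Half-angle: c=0.208505, s=0.978021. N=√(24·2·24·2)=48.000000
k: max(0,(1)−(1))=0 … min(3+(1),3−(1))=2
  k=0: (−1)^0·48.0000/(48)·0.2085^6·0.9780^0 = +0.000082
  k=1: (−1)^1·48.0000/(6)·0.2085^4·0.9780^2 = -0.014463
  k=2: (−1)^2·48.0000/(8)·0.2085^2·0.9780^4 = +0.238659
d^3_{1,1}(2.7215) = +0.000082 -0.014463 +0.238659 = +0.224279
|D^3_{1,1}|² = |d^3_{1,1}(β)|² = (+0.224279)² = 0.050301 (the z-rotation phases have unit modulus)

P=0.0503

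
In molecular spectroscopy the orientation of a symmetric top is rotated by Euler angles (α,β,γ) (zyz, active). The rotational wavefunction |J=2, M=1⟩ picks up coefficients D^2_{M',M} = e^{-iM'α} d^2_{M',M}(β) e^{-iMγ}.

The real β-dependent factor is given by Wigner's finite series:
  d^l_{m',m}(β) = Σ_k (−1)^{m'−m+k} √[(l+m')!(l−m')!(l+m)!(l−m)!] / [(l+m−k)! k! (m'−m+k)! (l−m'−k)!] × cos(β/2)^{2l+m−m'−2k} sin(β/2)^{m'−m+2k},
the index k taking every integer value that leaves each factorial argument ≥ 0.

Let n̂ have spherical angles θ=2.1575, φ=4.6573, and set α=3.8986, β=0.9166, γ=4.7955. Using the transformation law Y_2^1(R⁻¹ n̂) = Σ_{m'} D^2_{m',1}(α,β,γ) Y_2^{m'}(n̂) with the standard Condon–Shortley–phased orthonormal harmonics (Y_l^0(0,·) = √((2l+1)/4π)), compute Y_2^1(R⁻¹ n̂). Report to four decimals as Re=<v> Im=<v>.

Need the full column D^2_{m',1} for m'=−2..2 at α=3.8986, β=0.9166, γ=4.7955.
cos(β/2)=0.896806, sin(β/2)=0.442424
d^2_{-2,1}: single k=3 term ⇒ +0.155326;  D = -0.153809+0.021658i
d^2_{-1,1}: k∈[2..3] ⇒ +0.472276 -0.038314 = +0.433962;  D = +0.270808-0.339096i
d^2_{0,1}: k∈[1..2] ⇒ +0.781646 -0.190235 = +0.591410;  D = +0.049096+0.589369i
d^2_{1,1}: k∈[0..1] ⇒ +0.646836 -0.472276 = +0.174560;  D = -0.129998-0.116497i
d^2_{2,1}: single k=0 term ⇒ -0.638211;  D = -0.637990+0.016802i
Y_2^{m'}(θ=2.1575,φ=4.6573) and Σ D·Y over m':
  (-0.1538+0.0217i)·(-0.2663-0.0295i)  (+0.2708-0.3391i)·(+0.0196-0.3556i)  (+0.0491+0.5894i)·(-0.0254+0.0000i)  (-0.1300-0.1165i)·(-0.0196-0.3556i)  (-0.6380+0.0168i)·(-0.2663+0.0295i)
Y_2^1(R⁻¹ n̂) = +0.055556-0.093911i

Re=0.0556 Im=-0.0939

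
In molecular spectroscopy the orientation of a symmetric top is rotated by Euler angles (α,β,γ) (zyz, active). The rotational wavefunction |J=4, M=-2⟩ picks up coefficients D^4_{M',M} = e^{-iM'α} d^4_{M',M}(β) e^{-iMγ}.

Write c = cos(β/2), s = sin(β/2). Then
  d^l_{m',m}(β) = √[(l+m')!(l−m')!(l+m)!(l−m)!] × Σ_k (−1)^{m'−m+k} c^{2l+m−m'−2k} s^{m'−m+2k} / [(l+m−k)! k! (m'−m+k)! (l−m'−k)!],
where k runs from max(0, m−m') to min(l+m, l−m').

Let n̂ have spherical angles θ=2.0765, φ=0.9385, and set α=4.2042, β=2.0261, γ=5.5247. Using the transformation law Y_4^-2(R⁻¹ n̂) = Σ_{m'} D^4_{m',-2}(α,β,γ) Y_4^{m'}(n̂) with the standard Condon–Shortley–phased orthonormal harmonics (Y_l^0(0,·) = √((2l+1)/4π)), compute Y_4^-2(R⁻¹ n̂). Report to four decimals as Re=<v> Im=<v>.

Need the full column D^4_{m',-2} for m'=−4..4 at α=4.2042, β=2.0261, γ=5.5247.
cos(β/2)=0.529275, sin(β/2)=0.848450
d^4_{-4,-2}: single k=2 term ⇒ +0.083738;  D = -0.076860+0.033235i
d^4_{-3,-2}: k∈[1..2] ⇒ +0.036937 -0.284756 = -0.247819;  D = -0.024754+0.246579i
d^4_{-2,-2}: k∈[0..2] ⇒ +0.006158 -0.189900 +0.609991 = +0.426249;  D = +0.349803+0.243571i
d^4_{-1,-2}: k∈[0..2] ⇒ -0.041883 +0.538138 -0.921917 = -0.425661;  D = +0.382474-0.186819i
d^4_{0,-2}: k∈[0..2] ⇒ +0.150129 -1.028779 +0.991385 = +0.112735;  D = +0.006065-0.112572i
d^4_{1,-2}: k∈[0..2] ⇒ -0.358759 +1.382875 -0.710726 = +0.313390;  D = +0.265186+0.167003i
d^4_{2,-2}: k∈[0..2] ⇒ +0.609991 -1.254014 +0.268541 = -0.375483;  D = +0.329410-0.180211i
d^4_{3,-2}: k∈[0..1] ⇒ -0.731749 +0.626801 = -0.104947;  D = -0.000797+0.104944i
d^4_{4,-2}: single k=0 term ⇒ +0.552968;  D = +0.481030+0.272734i
Y_4^{m'}(θ=2.0765,φ=0.9385) and Σ D·Y over m':
  (-0.0769+0.0332i)·(-0.2121+0.1490i)  (-0.0248+0.2466i)·(+0.3846+0.1300i)  (+0.3498+0.2436i)·(-0.0496-0.1569i)  (+0.3825-0.1868i)·(+0.1608-0.2195i)  (+0.0061-0.1126i)·(-0.2235+0.0000i)  (+0.2652+0.1670i)·(-0.1608-0.2195i)  (+0.3294-0.1802i)·(-0.0496+0.1569i)  (-0.0008+0.1049i)·(-0.3846+0.1300i)  (+0.4810+0.2727i)·(-0.2121-0.1490i)
Y_4^-2(R⁻¹ n̂) = -0.059013-0.277142i

Re=-0.0590 Im=-0.2771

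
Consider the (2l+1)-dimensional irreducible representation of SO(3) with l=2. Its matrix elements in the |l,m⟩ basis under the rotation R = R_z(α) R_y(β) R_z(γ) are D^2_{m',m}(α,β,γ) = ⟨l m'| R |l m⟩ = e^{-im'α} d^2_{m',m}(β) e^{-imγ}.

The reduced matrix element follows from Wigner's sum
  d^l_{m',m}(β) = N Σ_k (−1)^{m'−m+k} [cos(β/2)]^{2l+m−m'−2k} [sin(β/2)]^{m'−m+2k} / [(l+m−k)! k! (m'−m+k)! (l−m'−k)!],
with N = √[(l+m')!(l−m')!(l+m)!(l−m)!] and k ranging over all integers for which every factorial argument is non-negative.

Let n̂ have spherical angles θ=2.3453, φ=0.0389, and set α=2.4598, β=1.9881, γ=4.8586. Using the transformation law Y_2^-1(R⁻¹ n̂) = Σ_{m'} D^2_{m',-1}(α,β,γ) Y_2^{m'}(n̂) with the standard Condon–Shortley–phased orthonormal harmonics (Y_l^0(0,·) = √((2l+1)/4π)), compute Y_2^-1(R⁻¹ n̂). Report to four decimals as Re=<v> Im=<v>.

Need the full column D^2_{m',-1} for m'=−2..2 at α=2.4598, β=1.9881, γ=4.8586.
cos(β/2)=0.545299, sin(β/2)=0.838241
d^2_{-2,-1}: single k=1 term ⇒ +0.271834;  D = -0.255033-0.094085i
d^2_{-1,-1}: k∈[0..1] ⇒ +0.088418 -0.626801 = -0.538383;  D = -0.274759-0.462994i
d^2_{0,-1}: k∈[0..1] ⇒ -0.332928 +0.786716 = +0.453788;  D = +0.066113-0.448946i
d^2_{1,-1}: k∈[0..1] ⇒ +0.626801 -0.493715 = +0.133086;  D = -0.098029+0.090012i
d^2_{2,-1}: single k=0 term ⇒ -0.642351;  D = -0.641156+0.039159i
Y_2^{m'}(θ=2.3453,φ=0.0389) and Σ D·Y over m':
  (-0.2550-0.0941i)·(+0.1967-0.0153i)  (-0.2748-0.4630i)·(-0.3859+0.0150i)  (+0.0661-0.4489i)·(+0.1474+0.0000i)  (-0.0980+0.0900i)·(+0.3859+0.0150i)  (-0.6412+0.0392i)·(+0.1967+0.0153i)
Y_2^-1(R⁻¹ n̂) = -0.094823+0.124903i

Re=-0.0948 Im=0.1249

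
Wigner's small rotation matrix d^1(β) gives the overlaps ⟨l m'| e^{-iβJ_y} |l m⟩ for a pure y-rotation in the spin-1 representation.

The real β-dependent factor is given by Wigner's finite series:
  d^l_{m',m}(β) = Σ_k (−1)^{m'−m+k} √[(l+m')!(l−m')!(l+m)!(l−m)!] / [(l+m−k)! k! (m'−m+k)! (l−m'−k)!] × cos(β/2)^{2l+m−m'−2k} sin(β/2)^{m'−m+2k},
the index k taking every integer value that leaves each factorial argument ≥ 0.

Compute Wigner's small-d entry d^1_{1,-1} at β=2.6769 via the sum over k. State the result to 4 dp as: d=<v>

d=0.9470

d^1_{1,-1}(β=2.6769) via Wigner's sum:
With c≡cos(β/2)=0.230261 and s≡sin(β/2)=0.973129, N=[2·1·1·2]^{1/2}=2.000000
Admissible k: 0..0 (factorial args all ≥0)
  k=0: (−1)^2·2.0000/(2)·0.2303^0·0.9731^2 = +0.946980
d^1_{1,-1}(2.6769) = +0.946980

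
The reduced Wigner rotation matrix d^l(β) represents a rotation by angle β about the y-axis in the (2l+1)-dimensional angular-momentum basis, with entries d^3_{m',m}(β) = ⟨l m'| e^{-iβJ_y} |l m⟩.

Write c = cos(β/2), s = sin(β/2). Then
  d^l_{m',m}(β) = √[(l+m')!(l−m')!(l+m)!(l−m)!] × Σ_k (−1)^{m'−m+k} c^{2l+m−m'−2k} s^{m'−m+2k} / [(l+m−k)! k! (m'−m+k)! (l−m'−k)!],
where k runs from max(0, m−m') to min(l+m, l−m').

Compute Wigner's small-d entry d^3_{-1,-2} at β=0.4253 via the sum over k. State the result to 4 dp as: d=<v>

d^3_{-1,-2}(β=0.4253) via Wigner's sum:
Half-angle: c=0.977475, s=0.211051. N=√(2·24·1·120)=75.894664
The bounds max(0,m−m')=0 and min(l+m,l−m')=1 give 2 terms
  k=0: (−1)^1·75.8947/(24)·0.9775^5·0.2111^1 = -0.595547
  k=1: (−1)^2·75.8947/(12)·0.9775^3·0.2111^3 = +0.055528
d^3_{-1,-2}(0.4253) = -0.595547 +0.055528 = -0.540019

d=-0.5400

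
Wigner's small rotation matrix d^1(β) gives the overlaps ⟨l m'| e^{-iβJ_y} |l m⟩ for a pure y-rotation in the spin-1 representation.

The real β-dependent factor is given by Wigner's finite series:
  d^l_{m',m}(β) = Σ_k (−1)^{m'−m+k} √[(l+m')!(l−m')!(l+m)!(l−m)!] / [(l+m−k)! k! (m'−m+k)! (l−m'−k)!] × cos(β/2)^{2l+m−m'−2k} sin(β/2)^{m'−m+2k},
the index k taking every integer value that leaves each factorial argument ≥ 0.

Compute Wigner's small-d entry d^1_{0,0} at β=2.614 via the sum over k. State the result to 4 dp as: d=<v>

d=-0.8640

d^1_{0,0}(β=2.614) via Wigner's sum:
Half-angle: c=0.260747, s=0.965407. N=√(1·1·1·1)=1.000000
The bounds max(0,m−m')=0 and min(l+m,l−m')=1 give 2 terms
  k=0: (−1)^0·1.0000/(1)·0.2607^2·0.9654^0 = +0.067989
  k=1: (−1)^1·1.0000/(1)·0.2607^0·0.9654^2 = -0.932011
d^1_{0,0}(2.614) = +0.067989 -0.932011 = -0.864022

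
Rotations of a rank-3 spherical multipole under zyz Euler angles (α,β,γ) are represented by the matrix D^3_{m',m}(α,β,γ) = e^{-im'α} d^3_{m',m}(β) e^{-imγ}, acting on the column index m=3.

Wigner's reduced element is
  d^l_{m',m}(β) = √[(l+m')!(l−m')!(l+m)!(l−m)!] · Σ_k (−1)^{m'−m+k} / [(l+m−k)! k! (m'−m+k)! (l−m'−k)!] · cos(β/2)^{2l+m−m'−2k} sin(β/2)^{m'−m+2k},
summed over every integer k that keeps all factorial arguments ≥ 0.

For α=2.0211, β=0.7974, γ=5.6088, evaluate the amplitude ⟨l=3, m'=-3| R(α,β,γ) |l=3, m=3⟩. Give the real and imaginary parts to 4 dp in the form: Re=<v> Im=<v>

First d^3_{-3,3}(β=0.7974), then the phase factors e^{-i(-3)α} and e^{-i(3)γ}:
With c≡cos(β/2)=0.921566 and s≡sin(β/2)=0.388221, N=[1·720·720·1]^{1/2}=720.000000
Admissible k: 6..6 (factorial args all ≥0)
  k=6: (−1)^0·720.0000/(720)·0.9216^0·0.3882^6 = +0.003424
d^3_{-3,3}(0.7974) = +0.003424
Attach z-rotation phases: D = e^{-i(-3)(2.0211)}·(+0.003424)·e^{-i(3)(5.6088)} = -0.000789+0.003331i

Re=-0.0008 Im=0.0033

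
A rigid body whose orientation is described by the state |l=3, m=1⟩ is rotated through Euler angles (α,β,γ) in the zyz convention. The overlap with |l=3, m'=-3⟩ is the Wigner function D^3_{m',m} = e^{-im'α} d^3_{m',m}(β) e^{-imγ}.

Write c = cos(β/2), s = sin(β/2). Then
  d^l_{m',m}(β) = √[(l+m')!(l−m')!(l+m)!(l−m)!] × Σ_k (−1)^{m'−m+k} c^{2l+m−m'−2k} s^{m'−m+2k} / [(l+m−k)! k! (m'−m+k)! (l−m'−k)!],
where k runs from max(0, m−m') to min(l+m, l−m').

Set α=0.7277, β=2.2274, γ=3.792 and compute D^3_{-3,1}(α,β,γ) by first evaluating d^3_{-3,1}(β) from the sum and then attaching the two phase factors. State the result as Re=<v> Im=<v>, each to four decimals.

First d^3_{-3,1}(β=2.2274), then the phase factors e^{-i(-3)α} and e^{-i(1)γ}:
c=cos(2.2274/2)=0.441344, s=sin(2.2274/2)=0.897338; N=√[1·720·24·2]=185.903201
k∈{4} keeps every argument non-negative
  k=4: (−1)^0·185.9032/(48)·0.4413^2·0.8973^4 = +0.489130
d^3_{-3,1}(2.2274) = +0.489130
Phases: e^{-i·(-3)·0.7277}=-0.574754+0.818326i, e^{-i·(1)·3.792}=-0.795837+0.605511i ⇒ D=-0.018633-0.488775i

Re=-0.0186 Im=-0.4888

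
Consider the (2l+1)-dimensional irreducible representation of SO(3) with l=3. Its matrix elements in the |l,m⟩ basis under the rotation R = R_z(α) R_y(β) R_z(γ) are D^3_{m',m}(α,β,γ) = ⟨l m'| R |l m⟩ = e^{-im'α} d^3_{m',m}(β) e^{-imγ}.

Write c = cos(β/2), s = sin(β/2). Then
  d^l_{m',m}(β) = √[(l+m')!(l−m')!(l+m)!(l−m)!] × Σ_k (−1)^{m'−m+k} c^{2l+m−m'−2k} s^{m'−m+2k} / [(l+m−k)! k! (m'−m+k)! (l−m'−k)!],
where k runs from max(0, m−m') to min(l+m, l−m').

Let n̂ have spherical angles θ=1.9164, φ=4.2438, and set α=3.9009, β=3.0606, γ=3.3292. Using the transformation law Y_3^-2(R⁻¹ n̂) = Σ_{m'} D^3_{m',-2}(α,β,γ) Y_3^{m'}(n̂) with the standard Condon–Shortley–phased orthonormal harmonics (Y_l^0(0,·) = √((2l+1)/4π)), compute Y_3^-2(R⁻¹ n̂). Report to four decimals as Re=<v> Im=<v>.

Need the full column D^3_{m',-2} for m'=−3..3 at α=3.9009, β=3.0606, γ=3.3292.
cos(β/2)=0.040485, sin(β/2)=0.999180
d^3_{-3,-2}: single k=1 term ⇒ +0.000000;  D = +0.000000-0.000000i
d^3_{-2,-2}: k∈[0..1] ⇒ +0.000000 -0.000013 = -0.000013;  D = +0.000004-0.000013i
d^3_{-1,-2}: k∈[0..1] ⇒ -0.000000 +0.000419 = +0.000418;  D = -0.000177-0.000379i
d^3_{0,-2}: k∈[0..1] ⇒ +0.000015 -0.008948 = -0.008933;  D = -0.008312-0.003274i
d^3_{1,-2}: k∈[0..1] ⇒ -0.000419 +0.127502 = +0.127083;  D = -0.117824+0.047620i
d^3_{2,-2}: k∈[0..1] ⇒ +0.008168 -0.995091 = -0.986922;  D = -0.409082+0.898147i
d^3_{3,-2}: single k=0 term ⇒ -0.098762;  D = -0.032182-0.093372i
Y_3^{m'}(θ=1.9164,φ=4.2438) and Σ D·Y over m':
  (+0.0000-0.0000i)·(+0.3428-0.0571i)  (+0.0000-0.0000i)·(+0.1815+0.2470i)  (-0.0002-0.0004i)·(+0.0585-0.1156i)  (-0.0083-0.0033i)·(+0.3067+0.0000i)  (-0.1178+0.0476i)·(-0.0585-0.1156i)  (-0.4091+0.8981i)·(+0.1815-0.2470i)  (-0.0322-0.0934i)·(-0.3428-0.0571i)
Y_3^-2(R⁻¹ n̂) = +0.163106+0.307686i

Re=0.1631 Im=0.3077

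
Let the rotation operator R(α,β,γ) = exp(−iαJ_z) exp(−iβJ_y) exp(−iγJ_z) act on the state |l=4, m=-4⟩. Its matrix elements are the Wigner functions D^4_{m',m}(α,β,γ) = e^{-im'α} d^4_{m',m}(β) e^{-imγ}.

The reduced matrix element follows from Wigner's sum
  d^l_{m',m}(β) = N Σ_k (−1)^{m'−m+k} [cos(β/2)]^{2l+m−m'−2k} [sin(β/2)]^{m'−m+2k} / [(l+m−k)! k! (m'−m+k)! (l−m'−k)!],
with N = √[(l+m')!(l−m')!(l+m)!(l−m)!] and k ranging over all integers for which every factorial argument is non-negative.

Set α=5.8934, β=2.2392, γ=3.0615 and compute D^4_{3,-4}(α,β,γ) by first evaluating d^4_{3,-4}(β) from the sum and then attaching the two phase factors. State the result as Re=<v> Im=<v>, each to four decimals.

Re=-0.3895 Im=-0.4425

Split into d^4_{3,-4}(β=2.2392) × two z-phases.
Half-angle: c=0.436042, s=0.899926. N=√(5040·1·1·40320)=14255.272709
k∈{0} keeps every argument non-negative
  k=0: (−1)^7·14255.2727/(5040)·0.4360^1·0.8999^7 = -0.589551
d^4_{3,-4}(2.2392) = -0.589551
D = (+0.390745+0.920499i)·(-0.589551)·(+0.949119-0.314918i) = -0.389543-0.442523i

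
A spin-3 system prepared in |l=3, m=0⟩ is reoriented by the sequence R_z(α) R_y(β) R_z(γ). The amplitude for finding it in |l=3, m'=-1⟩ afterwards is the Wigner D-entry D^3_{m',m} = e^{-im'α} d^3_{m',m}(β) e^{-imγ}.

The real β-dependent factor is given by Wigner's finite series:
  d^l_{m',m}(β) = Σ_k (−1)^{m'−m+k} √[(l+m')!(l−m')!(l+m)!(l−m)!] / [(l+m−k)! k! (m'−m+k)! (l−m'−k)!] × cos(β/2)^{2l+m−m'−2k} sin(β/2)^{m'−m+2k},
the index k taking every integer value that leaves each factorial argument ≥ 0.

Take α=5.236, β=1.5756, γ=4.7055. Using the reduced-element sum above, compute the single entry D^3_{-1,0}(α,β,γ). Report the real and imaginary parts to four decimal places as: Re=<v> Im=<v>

First d^3_{-1,0}(β=1.5756), then the phase factors e^{-i(-1)α} and e^{-i(0)γ}:
With c≡cos(β/2)=0.705406 and s≡sin(β/2)=0.708803, N=[2·24·6·6]^{1/2}=41.569219
Admissible k: 1..3 (factorial args all ≥0)
  k=1: (−1)^0·41.5692/(12)·0.7054^5·0.7088^1 = +0.428858
  k=2: (−1)^1·41.5692/(4)·0.7054^3·0.7088^3 = -1.298993
  k=3: (−1)^2·41.5692/(12)·0.7054^1·0.7088^5 = +0.437178
d^3_{-1,0}(1.5756) = +0.428858 -1.298993 +0.437178 = -0.432958
Phases: e^{-i·(-1)·5.236}=+0.500011-0.866019i, e^{-i·(0)·4.7055}=+1.000000+0.000000i ⇒ D=-0.216483+0.374950i

Re=-0.2165 Im=0.3749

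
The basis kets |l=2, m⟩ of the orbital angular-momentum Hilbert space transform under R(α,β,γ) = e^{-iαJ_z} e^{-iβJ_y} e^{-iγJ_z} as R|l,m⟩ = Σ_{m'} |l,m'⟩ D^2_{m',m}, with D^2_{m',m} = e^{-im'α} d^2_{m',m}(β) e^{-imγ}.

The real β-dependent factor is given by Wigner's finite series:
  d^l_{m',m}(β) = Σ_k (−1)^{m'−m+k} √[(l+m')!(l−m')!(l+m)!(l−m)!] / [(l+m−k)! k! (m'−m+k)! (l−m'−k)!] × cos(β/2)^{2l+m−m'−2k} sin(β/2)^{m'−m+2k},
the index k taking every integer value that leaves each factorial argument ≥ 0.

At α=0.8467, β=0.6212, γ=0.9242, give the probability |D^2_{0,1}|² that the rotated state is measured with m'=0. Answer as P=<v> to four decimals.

First d^2_{0,1}(β=0.6212), then the phase factors e^{-i(0)α} and e^{-i(1)γ}:
c=cos(0.6212/2)=0.952150, s=sin(0.6212/2)=0.305630; N=√[2·2·6·1]=4.898979
The bounds max(0,m−m')=1 and min(l+m,l−m')=2 give 2 terms
  k=1: (−1)^0·4.8990/(2)·0.9522^3·0.3056^1 = +0.646232
  k=2: (−1)^1·4.8990/(2)·0.9522^1·0.3056^3 = -0.066584
d^2_{0,1}(0.6212) = +0.646232 -0.066584 = +0.579648
|D^2_{0,1}|² = |d^2_{0,1}(β)|² = (+0.579648)² = 0.335991 (the z-rotation phases have unit modulus)

P=0.3360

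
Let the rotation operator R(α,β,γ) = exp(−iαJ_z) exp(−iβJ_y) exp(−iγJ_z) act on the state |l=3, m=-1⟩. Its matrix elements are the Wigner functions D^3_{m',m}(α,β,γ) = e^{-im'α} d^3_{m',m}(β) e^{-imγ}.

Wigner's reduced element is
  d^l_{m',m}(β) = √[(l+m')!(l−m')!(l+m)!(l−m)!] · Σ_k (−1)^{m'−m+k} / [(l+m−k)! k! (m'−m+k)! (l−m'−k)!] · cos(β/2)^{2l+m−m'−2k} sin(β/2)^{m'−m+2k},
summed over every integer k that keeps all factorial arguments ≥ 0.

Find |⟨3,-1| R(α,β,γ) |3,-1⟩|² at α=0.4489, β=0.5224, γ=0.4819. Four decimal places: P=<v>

P=0.1393

Split into d^3_{-1,-1}(β=0.5224) × two z-phases.
Half-angle: c=0.966081, s=0.258240. N=√(2·24·2·24)=48.000000
Admissible k: 0..2 (factorial args all ≥0)
  k=0: (−1)^0·48.0000/(48)·0.9661^6·0.2582^0 = +0.812982
  k=1: (−1)^1·48.0000/(6)·0.9661^4·0.2582^2 = -0.464720
  k=2: (−1)^2·48.0000/(8)·0.9661^2·0.2582^4 = +0.024904
d^3_{-1,-1}(0.5224) = +0.812982 -0.464720 +0.024904 = +0.373166
|D^3_{-1,-1}|² = |d^3_{-1,-1}(β)|² = (+0.373166)² = 0.139253 (the z-rotation phases have unit modulus)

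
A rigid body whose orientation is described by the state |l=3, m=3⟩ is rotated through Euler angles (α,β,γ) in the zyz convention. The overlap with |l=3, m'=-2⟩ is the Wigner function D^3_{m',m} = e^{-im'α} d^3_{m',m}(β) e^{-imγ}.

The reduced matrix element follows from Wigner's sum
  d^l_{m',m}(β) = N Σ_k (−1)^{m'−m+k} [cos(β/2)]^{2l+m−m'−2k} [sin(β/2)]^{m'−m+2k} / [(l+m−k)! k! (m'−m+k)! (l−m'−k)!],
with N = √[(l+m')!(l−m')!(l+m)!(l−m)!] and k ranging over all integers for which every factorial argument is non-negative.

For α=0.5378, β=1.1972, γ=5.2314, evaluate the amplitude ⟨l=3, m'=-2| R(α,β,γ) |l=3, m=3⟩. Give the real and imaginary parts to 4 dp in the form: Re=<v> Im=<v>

First d^3_{-2,3}(β=1.1972), then the phase factors e^{-i(-2)α} and e^{-i(3)γ}:
c=cos(1.1972/2)=0.826125, s=sin(1.1972/2)=0.563486; N=√[1·120·720·1]=293.938769
k∈{5} keeps every argument non-negative
  k=5: (−1)^0·293.9388/(120)·0.8261^1·0.5635^5 = +0.114958
d^3_{-2,3}(1.1972) = +0.114958
Phases: e^{-i·(-2)·0.5378}=+0.475204+0.879875i, e^{-i·(3)·5.2314}=-0.999905-0.013763i ⇒ D=-0.053231-0.101891i

Re=-0.0532 Im=-0.1019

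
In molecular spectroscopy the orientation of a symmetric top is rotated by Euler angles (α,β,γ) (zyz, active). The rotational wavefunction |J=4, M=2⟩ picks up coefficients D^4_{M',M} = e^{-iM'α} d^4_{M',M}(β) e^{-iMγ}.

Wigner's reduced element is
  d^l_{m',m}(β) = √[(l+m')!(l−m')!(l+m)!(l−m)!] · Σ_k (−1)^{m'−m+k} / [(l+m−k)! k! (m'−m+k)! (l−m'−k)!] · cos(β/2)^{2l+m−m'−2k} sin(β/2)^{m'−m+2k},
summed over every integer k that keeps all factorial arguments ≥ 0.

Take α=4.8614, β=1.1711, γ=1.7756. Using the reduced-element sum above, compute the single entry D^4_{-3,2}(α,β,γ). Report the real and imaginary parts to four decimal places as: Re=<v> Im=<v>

Re=0.0107 Im=-0.2857

Split into d^4_{-3,2}(β=1.1711) × two z-phases.
c=cos(1.1711/2)=0.833408, s=sin(1.1711/2)=0.552658; N=√[1·5040·720·2]=2693.993318
Admissible k: 5..6 (factorial args all ≥0)
  k=5: (−1)^0·2693.9933/(240)·0.8334^3·0.5527^5 = +0.334997
  k=6: (−1)^1·2693.9933/(720)·0.8334^1·0.5527^7 = -0.049104
d^4_{-3,2}(1.1711) = +0.334997 -0.049104 = +0.285893
Attach z-rotation phases: D = e^{-i(-3)(4.8614)}·(+0.285893)·e^{-i(2)(1.7756)} = +0.010697-0.285692i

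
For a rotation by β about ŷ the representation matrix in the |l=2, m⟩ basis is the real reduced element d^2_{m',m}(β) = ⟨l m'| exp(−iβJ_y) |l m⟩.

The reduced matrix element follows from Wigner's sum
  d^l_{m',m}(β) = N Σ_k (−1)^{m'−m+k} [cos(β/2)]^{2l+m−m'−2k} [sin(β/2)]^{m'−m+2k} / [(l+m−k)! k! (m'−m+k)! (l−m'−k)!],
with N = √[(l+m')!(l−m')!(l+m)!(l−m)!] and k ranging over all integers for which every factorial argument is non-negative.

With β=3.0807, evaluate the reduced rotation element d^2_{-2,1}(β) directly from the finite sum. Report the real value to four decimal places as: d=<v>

d=0.0608

d^2_{-2,1}(β=3.0807) via Wigner's sum:
c=cos(3.0807/2)=0.030442, s=sin(3.0807/2)=0.999537; N=√[1·24·6·1]=12.000000
The bounds max(0,m−m')=3 and min(l+m,l−m')=3 give 1 term
  k=3: (−1)^0·12.0000/(6)·0.0304^1·0.9995^3 = +0.060799
d^2_{-2,1}(3.0807) = +0.060799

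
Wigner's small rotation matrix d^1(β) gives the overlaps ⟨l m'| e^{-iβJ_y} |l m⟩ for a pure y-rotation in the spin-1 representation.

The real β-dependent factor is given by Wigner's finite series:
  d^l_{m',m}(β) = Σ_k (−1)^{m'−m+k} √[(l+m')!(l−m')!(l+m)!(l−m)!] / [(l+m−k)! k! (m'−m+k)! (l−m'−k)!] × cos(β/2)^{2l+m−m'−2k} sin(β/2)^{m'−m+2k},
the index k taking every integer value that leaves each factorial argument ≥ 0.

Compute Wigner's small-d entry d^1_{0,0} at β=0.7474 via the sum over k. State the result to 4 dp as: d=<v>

d^1_{0,0}(β=0.7474) via Wigner's sum:
c=cos(0.7474/2)=0.930983, s=sin(0.7474/2)=0.365063; N=√[1·1·1·1]=1.000000
The bounds max(0,m−m')=0 and min(l+m,l−m')=1 give 2 terms
  k=0: (−1)^0·1.0000/(1)·0.9310^2·0.3651^0 = +0.866729
  k=1: (−1)^1·1.0000/(1)·0.9310^0·0.3651^2 = -0.133271
d^1_{0,0}(0.7474) = +0.866729 -0.133271 = +0.733459

d=0.7335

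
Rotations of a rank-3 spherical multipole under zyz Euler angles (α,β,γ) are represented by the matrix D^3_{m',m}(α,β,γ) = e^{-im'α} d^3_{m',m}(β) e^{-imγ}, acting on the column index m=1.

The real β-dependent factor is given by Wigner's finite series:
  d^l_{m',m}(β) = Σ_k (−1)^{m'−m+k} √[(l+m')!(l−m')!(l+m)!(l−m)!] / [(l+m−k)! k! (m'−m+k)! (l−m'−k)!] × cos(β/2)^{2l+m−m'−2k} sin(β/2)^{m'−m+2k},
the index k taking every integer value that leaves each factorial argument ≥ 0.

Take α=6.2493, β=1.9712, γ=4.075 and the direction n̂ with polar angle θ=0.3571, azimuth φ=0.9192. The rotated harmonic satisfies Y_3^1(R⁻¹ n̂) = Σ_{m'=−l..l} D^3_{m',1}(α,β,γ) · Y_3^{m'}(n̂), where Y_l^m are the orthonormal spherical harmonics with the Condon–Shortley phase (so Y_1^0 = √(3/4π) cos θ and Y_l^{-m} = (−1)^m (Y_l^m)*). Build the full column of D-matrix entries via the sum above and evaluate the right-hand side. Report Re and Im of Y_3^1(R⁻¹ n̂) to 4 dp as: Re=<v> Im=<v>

Re=0.0900 Im=-0.2516

Need the full column D^3_{m',1} for m'=−3..3 at α=6.2493, β=1.9712, γ=4.075.
cos(β/2)=0.552363, sin(β/2)=0.833604
d^3_{-3,1}: single k=4 term ⇒ +0.570602;  D = -0.291276+0.490658i
d^3_{-2,1}: k∈[3..4] ⇒ +0.617423 -0.703109 = -0.085686;  D = +0.046211-0.072157i
d^3_{-1,1}: k∈[2..4] ⇒ +0.388123 -1.178630 +0.335550 = -0.454958;  D = +0.258202-0.374590i
d^3_{0,1}: k∈[1..3] ⇒ +0.148482 -1.014529 +0.770217 = -0.095830;  D = +0.057028-0.077014i
d^3_{1,1}: k∈[0..2] ⇒ +0.028402 -0.517497 +0.883973 = +0.394878;  D = -0.245608+0.309201i
d^3_{2,1}: k∈[0..1] ⇒ -0.135545 +0.617423 = +0.481878;  D = -0.312332+0.366954i
d^3_{3,1}: single k=0 term ⇒ +0.250532;  D = -0.168754+0.185171i
Y_3^{m'}(θ=0.3571,φ=0.9192) and Σ D·Y over m':
  (-0.2913+0.4907i)·(-0.0165-0.0067i)  (+0.0462-0.0722i)·(-0.0309-0.1128i)  (+0.2582-0.3746i)·(+0.2322-0.3044i)  (+0.0570-0.0770i)·(+0.4857+0.0000i)  (-0.2456+0.3092i)·(-0.2322-0.3044i)  (-0.3123+0.3670i)·(-0.0309+0.1128i)  (-0.1688+0.1852i)·(+0.0165-0.0067i)
Y_3^1(R⁻¹ n̂) = +0.089992-0.251558i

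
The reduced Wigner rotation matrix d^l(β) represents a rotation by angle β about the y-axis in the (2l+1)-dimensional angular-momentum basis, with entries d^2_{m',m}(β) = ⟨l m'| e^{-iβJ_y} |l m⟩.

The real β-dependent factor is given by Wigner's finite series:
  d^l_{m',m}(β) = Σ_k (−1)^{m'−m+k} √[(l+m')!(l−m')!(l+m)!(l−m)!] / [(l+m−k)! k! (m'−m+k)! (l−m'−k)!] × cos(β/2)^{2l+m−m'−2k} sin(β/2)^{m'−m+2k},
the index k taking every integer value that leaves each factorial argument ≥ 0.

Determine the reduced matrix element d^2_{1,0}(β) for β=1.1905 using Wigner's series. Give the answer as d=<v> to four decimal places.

d=-0.4221

d^2_{1,0}(β=1.1905) via Wigner's sum:
Half-angle: c=0.828008, s=0.560716. N=√(6·1·2·2)=4.898979
The bounds max(0,m−m')=0 and min(l+m,l−m')=1 give 2 terms
  k=0: (−1)^1·4.8990/(2)·0.8280^3·0.5607^1 = -0.779691
  k=1: (−1)^2·4.8990/(2)·0.8280^1·0.5607^3 = +0.357552
d^2_{1,0}(1.1905) = -0.779691 +0.357552 = -0.422139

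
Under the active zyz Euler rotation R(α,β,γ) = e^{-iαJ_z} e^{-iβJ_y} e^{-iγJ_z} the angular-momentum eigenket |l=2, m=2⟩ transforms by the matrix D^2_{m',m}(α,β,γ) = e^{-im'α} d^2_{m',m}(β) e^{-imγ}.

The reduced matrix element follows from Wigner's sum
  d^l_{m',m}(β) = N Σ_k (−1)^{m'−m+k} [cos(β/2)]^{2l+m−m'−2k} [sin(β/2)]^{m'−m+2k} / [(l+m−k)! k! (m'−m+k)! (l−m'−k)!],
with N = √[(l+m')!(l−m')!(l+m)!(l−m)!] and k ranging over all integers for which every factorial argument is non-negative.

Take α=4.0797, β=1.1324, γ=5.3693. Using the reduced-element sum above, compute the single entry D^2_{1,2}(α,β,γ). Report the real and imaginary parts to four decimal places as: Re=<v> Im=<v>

Re=-0.4061 Im=-0.5010

D^2_{1,2}(4.0797,1.1324,5.3693) = e^{-i·1·4.0797}·d^2_{1,2}(1.1324)·e^{-i·2·5.3693}. Compute d first:
With c≡cos(β/2)=0.843945 and s≡sin(β/2)=0.536429, N=[6·1·24·1]^{1/2}=12.000000
k∈{1} keeps every argument non-negative
  k=1: (−1)^0·12.0000/(6)·0.8439^3·0.5364^1 = +0.644890
d^2_{1,2}(1.1324) = +0.644890
Attach z-rotation phases: D = e^{-i(1)(4.0797)}·(+0.644890)·e^{-i(2)(5.3693)} = -0.406070-0.500989i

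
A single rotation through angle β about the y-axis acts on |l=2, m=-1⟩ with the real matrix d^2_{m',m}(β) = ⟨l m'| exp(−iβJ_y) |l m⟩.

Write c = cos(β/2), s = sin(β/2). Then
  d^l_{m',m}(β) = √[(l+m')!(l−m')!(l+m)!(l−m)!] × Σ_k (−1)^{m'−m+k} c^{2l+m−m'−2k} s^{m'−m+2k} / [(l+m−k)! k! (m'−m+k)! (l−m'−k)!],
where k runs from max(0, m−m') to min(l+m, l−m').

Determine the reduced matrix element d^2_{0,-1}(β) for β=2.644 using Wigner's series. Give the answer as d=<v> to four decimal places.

d=0.5137

d^2_{0,-1}(β=2.644) via Wigner's sum:
c=cos(2.644/2)=0.246238, s=sin(2.644/2)=0.969210; N=√[2·2·1·6]=4.898979
Admissible k: 0..1 (factorial args all ≥0)
  k=0: (−1)^1·4.8990/(2)·0.2462^3·0.9692^1 = -0.035445
  k=1: (−1)^2·4.8990/(2)·0.2462^1·0.9692^3 = +0.549140
d^2_{0,-1}(2.644) = -0.035445 +0.549140 = +0.513695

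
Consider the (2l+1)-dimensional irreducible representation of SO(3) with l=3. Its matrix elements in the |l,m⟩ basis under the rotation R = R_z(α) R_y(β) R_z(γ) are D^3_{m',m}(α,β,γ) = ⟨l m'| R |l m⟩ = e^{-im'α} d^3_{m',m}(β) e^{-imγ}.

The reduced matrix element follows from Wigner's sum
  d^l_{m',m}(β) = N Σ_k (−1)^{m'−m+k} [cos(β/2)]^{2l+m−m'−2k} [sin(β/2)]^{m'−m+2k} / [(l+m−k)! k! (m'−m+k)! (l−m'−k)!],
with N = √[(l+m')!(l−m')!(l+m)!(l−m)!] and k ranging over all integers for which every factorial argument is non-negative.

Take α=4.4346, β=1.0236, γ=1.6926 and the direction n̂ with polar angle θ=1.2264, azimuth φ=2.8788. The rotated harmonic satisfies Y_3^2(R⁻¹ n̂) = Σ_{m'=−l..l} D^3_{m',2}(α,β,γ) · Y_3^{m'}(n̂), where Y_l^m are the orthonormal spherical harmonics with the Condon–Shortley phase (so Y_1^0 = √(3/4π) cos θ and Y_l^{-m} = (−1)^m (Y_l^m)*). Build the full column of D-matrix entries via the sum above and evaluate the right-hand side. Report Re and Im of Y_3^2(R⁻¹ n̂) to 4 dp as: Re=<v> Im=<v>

Need the full column D^3_{m',2} for m'=−3..3 at α=4.4346, β=1.0236, γ=1.6926.
cos(β/2)=0.871864, sin(β/2)=0.489747
d^3_{-3,2}: single k=5 term ⇒ +0.060171;  D = -0.052982-0.028521i
d^3_{-2,2}: k∈[4..5] ⇒ +0.218653 -0.013799 = +0.204855;  D = +0.142843-0.146838i
d^3_{-1,2}: k∈[3..4] ⇒ +0.492372 -0.077680 = +0.414692;  D = +0.206554+0.359589i
d^3_{0,2}: k∈[2..3] ⇒ +0.759103 -0.239523 = +0.519580;  D = -0.504239+0.125325i
d^3_{1,2}: k∈[1..2] ⇒ +0.780219 -0.492372 = +0.287848;  D = +0.009837-0.287680i
d^3_{2,2}: k∈[0..1] ⇒ +0.439232 -0.692963 = -0.253731;  D = -0.241484-0.077879i
d^3_{3,2}: single k=0 term ⇒ -0.604355;  D = +0.336119-0.502264i
Y_3^{m'}(θ=1.2264,φ=2.8788) and Σ D·Y over m':
  (-0.0530-0.0285i)·(-0.2453-0.2468i)  (+0.1428-0.1468i)·(+0.2645+0.1534i)  (+0.2066+0.3596i)·(+0.1263+0.0340i)  (-0.5042+0.1253i)·(-0.3062+0.0000i)  (+0.0098-0.2877i)·(-0.1263+0.0340i)  (-0.2415-0.0779i)·(+0.2645-0.1534i)  (+0.3361-0.5023i)·(+0.2453-0.2468i)
Y_3^2(R⁻¹ n̂) = +0.125748-0.135812i

Re=0.1257 Im=-0.1358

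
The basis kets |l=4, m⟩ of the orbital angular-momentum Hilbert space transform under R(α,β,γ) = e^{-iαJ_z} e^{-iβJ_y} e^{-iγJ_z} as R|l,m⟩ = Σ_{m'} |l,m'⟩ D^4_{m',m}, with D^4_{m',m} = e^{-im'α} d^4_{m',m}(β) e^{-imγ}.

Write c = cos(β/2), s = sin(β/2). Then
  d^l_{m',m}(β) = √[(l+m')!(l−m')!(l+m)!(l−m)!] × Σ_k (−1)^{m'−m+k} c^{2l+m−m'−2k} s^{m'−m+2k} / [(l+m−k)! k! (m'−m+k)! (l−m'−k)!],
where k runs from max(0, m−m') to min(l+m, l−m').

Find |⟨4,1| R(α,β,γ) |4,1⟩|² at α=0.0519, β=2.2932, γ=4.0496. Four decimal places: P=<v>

P=0.1905

Split into d^4_{1,1}(β=2.2932) × two z-phases.
With c≡cos(β/2)=0.411588 and s≡sin(β/2)=0.911370, N=[120·6·120·6]^{1/2}=720.000000
k: max(0,(1)−(1))=0 … min(4+(1),4−(1))=3
  k=0: (−1)^0·720.0000/(720)·0.4116^8·0.9114^0 = +0.000824
  k=1: (−1)^1·720.0000/(48)·0.4116^6·0.9114^2 = -0.060570
  k=2: (−1)^2·720.0000/(24)·0.4116^4·0.9114^4 = +0.593954
  k=3: (−1)^3·720.0000/(72)·0.4116^2·0.9114^6 = -0.970721
d^4_{1,1}(2.2932) = +0.000824 -0.060570 +0.593954 -0.970721 = -0.436514
|D^4_{1,1}|² = |d^4_{1,1}(β)|² = (-0.436514)² = 0.190544 (the z-rotation phases have unit modulus)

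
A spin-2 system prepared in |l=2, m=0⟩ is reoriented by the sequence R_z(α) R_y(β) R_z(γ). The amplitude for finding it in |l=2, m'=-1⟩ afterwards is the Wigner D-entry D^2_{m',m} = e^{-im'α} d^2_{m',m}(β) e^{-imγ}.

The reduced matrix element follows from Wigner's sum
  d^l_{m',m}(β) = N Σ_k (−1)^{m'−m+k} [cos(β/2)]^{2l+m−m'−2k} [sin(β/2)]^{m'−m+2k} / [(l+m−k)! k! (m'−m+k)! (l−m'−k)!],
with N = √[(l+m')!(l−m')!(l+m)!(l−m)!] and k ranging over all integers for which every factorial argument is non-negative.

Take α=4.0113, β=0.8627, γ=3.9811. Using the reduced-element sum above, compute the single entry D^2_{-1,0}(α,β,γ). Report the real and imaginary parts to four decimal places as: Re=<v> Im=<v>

D^2_{-1,0}(4.0113,0.8627,3.9811) = e^{-i·-1·4.0113}·d^2_{-1,0}(0.8627)·e^{-i·0·3.9811}. Compute d first:
With c≡cos(β/2)=0.908402 and s≡sin(β/2)=0.418098, N=[1·6·2·2]^{1/2}=4.898979
k: max(0,(0)−(-1))=1 … min(2+(0),2−(-1))=2
  k=1: (−1)^0·4.8990/(2)·0.9084^3·0.4181^1 = +0.767693
  k=2: (−1)^1·4.8990/(2)·0.9084^1·0.4181^3 = -0.162625
d^2_{-1,0}(0.8627) = +0.767693 -0.162625 = +0.605068
Phases: e^{-i·(-1)·4.0113}=-0.645050-0.764140i, e^{-i·(0)·3.9811}=+1.000000+0.000000i ⇒ D=-0.390300-0.462357i

Re=-0.3903 Im=-0.4624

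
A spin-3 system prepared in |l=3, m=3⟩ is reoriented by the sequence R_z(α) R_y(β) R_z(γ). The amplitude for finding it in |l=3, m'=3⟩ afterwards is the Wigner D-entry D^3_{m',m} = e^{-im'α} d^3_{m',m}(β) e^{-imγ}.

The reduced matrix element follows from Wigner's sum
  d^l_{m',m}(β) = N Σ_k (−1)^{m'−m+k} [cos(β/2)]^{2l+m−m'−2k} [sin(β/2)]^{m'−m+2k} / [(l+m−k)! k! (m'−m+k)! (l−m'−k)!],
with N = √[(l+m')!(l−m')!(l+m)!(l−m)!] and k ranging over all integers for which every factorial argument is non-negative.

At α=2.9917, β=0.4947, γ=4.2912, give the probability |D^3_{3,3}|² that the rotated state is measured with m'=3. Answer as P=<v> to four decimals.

Split into d^3_{3,3}(β=0.4947) × two z-phases.
c=cos(0.4947/2)=0.969565, s=sin(0.4947/2)=0.244835; N=√[720·1·720·1]=720.000000
k∈{0} keeps every argument non-negative
  k=0: (−1)^0·720.0000/(720)·0.9696^6·0.2448^0 = +0.830731
d^3_{3,3}(0.4947) = +0.830731
|D^3_{3,3}|² = |d^3_{3,3}(β)|² = (+0.830731)² = 0.690115 (the z-rotation phases have unit modulus)

P=0.6901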